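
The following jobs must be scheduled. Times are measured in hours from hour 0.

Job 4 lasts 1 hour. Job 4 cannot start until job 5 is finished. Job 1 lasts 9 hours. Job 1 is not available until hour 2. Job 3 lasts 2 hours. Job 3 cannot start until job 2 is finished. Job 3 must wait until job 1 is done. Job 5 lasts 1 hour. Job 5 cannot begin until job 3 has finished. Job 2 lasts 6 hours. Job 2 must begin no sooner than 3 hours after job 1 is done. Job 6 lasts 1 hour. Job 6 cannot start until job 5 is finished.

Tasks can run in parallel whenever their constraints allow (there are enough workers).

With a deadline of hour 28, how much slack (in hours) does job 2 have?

Job 1 cannot begin until its own release at hour 2. It runs from hour 2 to 2 + 9 = hour 11.
Job 2 waits on job 1 (finishes hour 11, plus 3-hour gap → hour 14), so it starts at hour 14 and finishes at 14 + 6 = hour 20.

Working backward from the deadline:
Nothing follows job 4; the deadline of hour 28 is its only limit. It must start by 28 − 1 = hour 27.
Nothing follows job 6; the deadline of hour 28 is its only limit. It must start by 28 − 1 = hour 27.
Job 5 must finish in time for job 4 (must start by hour 27); job 6 (must start by hour 27). The tightest is hour 27, so job 5 must start by 27 − 1 = hour 26.
Job 3 has to be done before job 5 (must start by hour 26). That means finishing by hour 26, i.e. starting by 26 − 2 = hour 24.
Since job 3 (must start by hour 24) depends on it, job 2 must finish by hour 24. Backing off its 6-hour duration gives a latest start of hour 18.
So job 2 can start as early as hour 14 and as late as hour 18, giving 18 − 14 = 4 hours of slack.

4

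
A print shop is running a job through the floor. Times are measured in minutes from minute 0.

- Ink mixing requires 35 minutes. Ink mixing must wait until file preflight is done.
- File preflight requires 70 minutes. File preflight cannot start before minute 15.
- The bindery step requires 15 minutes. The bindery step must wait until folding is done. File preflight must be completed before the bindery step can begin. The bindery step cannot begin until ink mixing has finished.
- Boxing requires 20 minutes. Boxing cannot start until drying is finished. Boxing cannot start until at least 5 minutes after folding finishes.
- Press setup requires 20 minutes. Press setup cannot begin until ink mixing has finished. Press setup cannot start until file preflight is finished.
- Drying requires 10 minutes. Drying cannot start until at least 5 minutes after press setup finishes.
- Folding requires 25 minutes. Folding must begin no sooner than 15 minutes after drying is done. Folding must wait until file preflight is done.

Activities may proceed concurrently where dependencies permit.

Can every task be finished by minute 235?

Yes

File preflight waits on its own release at minute 15, so it starts at minute 15 and finishes at 15 + 70 = minute 85.
After file preflight (finishes minute 85), ink mixing can start at minute 85 and finishes at minute 120.
For press setup: ink mixing (finishes minute 120); file preflight (finishes minute 85). Taking the maximum gives a start of minute 120, and it finishes at 120 + 20 = minute 140.
After press setup (finishes minute 140, plus 5-minute gap → minute 145), drying can start at minute 145 and finishes at minute 155.
For folding: drying (finishes minute 155, plus 15-minute gap → minute 170); file preflight (finishes minute 85). Taking the maximum gives a start of minute 170, and it finishes at 170 + 25 = minute 195.
Boxing cannot start until drying (finishes minute 155); folding (finishes minute 195, plus 5-minute gap → minute 200). The controlling bound is minute 200, so boxing finishes at 200 + 20 = minute 220.
The bindery step cannot start until folding (finishes minute 195); file preflight (finishes minute 85); ink mixing (finishes minute 120). The controlling bound is minute 195, so the bindery step finishes at 195 + 15 = minute 210.
Every task is finished by minute 220, which is no later than the deadline of 235, so the schedule is feasible.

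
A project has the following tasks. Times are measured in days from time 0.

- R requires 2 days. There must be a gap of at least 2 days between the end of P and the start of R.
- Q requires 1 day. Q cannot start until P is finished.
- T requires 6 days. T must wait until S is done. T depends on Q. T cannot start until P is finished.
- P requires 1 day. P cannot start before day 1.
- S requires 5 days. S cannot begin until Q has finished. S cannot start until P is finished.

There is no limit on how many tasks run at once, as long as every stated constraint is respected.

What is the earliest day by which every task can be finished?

After its own release at day 1, P can start at day 1 and finishes at day 2.
R waits on P (finishes day 2, plus 2-day gap → day 4), so it starts at day 4 and finishes at 4 + 2 = day 6.
Q cannot begin until P (finishes day 2). It runs from day 2 to 2 + 1 = day 3.
S has to wait for Q (finishes day 3); P (finishes day 2). The latest of these is day 3, so S runs day 3 to 3 + 5 = day 8.
T has to wait for S (finishes day 8); Q (finishes day 3); P (finishes day 2). The latest of these is day 8, so T runs day 8 to 8 + 6 = day 14.
All tasks are finished once the last one completes. Finish times: P at 2, Q at 3, R at 6, S at 8, T at 14. The latest is day 14.

14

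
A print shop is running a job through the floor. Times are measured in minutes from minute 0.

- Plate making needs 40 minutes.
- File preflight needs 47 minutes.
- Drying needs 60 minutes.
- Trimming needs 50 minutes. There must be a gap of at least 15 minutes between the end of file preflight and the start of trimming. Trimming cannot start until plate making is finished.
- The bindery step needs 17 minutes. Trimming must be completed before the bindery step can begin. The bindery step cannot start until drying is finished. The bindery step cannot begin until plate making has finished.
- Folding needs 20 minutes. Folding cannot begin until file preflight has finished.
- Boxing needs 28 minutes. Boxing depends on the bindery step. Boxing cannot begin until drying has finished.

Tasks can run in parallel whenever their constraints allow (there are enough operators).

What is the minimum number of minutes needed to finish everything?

Drying has no prerequisites, so it starts at minute 0 and finishes at minute 60.
Plate making can start immediately at minute 0; it finishes at minute 40.
Nothing blocks file preflight, so it runs from minute 0 to minute 47.
After file preflight (finishes minute 47), folding can start at minute 47 and finishes at minute 67.
Trimming needs all of file preflight (finishes minute 47, plus 15-minute gap → minute 62); plate making (finishes minute 40). That puts its earliest start at minute 62; it finishes at 62 + 50 = minute 112.
The bindery step has to wait for trimming (finishes minute 112); drying (finishes minute 60); plate making (finishes minute 40). The latest of these is minute 112, so the bindery step runs minute 112 to 112 + 17 = minute 129.
Boxing has to wait for the bindery step (finishes minute 129); drying (finishes minute 60). The latest of these is minute 129, so boxing runs minute 129 to 129 + 28 = minute 157.
All tasks are finished once the last one completes. Finish times: File preflight at 47, Plate making at 40, Drying at 60, Trimming at 112, Folding at 67, The bindery step at 129, Boxing at 157. The latest is minute 157.

157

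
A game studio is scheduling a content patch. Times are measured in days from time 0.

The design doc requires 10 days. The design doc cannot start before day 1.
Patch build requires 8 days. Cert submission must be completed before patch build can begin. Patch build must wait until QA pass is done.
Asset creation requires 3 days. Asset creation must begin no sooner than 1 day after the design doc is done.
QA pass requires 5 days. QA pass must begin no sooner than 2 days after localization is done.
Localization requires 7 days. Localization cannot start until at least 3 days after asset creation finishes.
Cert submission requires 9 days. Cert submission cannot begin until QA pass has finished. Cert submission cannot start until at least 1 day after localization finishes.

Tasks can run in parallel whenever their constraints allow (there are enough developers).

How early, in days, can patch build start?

The design doc cannot begin until its own release at day 1. It runs from day 1 to 1 + 10 = day 11.
Asset creation waits on the design doc (finishes day 11, plus 1-day gap → day 12), so it starts at day 12 and finishes at 12 + 3 = day 15.
Localization cannot begin until asset creation (finishes day 15, plus 3-day gap → day 18). It runs from day 18 to 18 + 7 = day 25.
After localization (finishes day 25, plus 2-day gap → day 27), QA pass can start at day 27 and finishes at day 32.
For cert submission: QA pass (finishes day 32); localization (finishes day 25, plus 1-day gap → day 26). Taking the maximum gives a start of day 32, and it finishes at 32 + 9 = day 41.
Patch build waits on cert submission (finishes day 41); QA pass (finishes day 32). The latest of these is day 41, which is the earliest patch build can start.

41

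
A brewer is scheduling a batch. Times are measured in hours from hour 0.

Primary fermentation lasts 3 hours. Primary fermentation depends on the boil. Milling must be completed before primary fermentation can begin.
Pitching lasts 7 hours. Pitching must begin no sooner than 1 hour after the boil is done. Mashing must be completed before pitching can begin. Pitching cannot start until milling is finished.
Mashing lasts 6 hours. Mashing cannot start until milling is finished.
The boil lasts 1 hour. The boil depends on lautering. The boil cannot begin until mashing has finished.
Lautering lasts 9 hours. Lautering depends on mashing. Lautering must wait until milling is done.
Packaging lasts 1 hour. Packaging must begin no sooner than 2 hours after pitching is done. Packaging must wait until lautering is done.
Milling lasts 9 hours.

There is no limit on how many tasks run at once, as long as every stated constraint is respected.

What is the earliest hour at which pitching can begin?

Milling has no prerequisites, so it starts at hour 0 and finishes at hour 9.
Mashing cannot begin until milling (finishes hour 9). It runs from hour 9 to 9 + 6 = hour 15.
Lautering has to wait for mashing (finishes hour 15); milling (finishes hour 9). The latest of these is hour 15, so lautering runs hour 15 to 15 + 9 = hour 24.
The boil cannot start until lautering (finishes hour 24); mashing (finishes hour 15). The controlling bound is hour 24, so the boil finishes at 24 + 1 = hour 25.
Pitching waits on the boil (finishes hour 25, plus 1-hour gap → hour 26); mashing (finishes hour 15); milling (finishes hour 9). The latest of these is hour 26, which is the earliest pitching can start.

26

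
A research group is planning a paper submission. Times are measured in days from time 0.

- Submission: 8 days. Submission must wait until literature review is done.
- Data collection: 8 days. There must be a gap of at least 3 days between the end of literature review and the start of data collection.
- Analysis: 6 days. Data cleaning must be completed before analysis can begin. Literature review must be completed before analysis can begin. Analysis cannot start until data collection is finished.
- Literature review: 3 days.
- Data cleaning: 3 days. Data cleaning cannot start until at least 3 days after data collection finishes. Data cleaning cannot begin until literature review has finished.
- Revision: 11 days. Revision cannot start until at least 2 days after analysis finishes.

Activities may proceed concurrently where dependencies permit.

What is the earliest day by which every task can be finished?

39

Nothing blocks literature review, so it runs from day 0 to day 3.
Submission waits on literature review (finishes day 3), so it starts at day 3 and finishes at 3 + 8 = day 11.
After literature review (finishes day 3, plus 3-day gap → day 6), data collection can start at day 6 and finishes at day 14.
Data cleaning needs all of data collection (finishes day 14, plus 3-day gap → day 17); literature review (finishes day 3). That puts its earliest start at day 17; it finishes at 17 + 3 = day 20.
Analysis has to wait for data cleaning (finishes day 20); literature review (finishes day 3); data collection (finishes day 14). The latest of these is day 20, so analysis runs day 20 to 20 + 6 = day 26.
Revision cannot begin until analysis (finishes day 26, plus 2-day gap → day 28). It runs from day 28 to 28 + 11 = day 39.
All tasks are finished once the last one completes. Finish times: Literature review at 3, Data collection at 14, Data cleaning at 20, Analysis at 26, Revision at 39, Submission at 11. The latest is day 39.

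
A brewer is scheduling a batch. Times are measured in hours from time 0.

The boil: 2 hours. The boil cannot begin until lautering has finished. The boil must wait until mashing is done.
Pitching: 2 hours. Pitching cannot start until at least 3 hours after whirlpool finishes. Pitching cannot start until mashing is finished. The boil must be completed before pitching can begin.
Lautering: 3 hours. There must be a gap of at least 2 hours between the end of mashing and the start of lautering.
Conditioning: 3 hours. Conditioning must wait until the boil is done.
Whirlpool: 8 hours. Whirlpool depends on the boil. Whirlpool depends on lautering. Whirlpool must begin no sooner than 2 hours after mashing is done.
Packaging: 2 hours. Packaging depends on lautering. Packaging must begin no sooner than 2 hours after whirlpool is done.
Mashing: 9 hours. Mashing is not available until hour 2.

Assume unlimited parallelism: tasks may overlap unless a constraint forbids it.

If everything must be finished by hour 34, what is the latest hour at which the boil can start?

Pitching must finish by hour 34; it takes 2 hours, so it must start by 34 − 2 = hour 32.
Packaging has no dependents, so it just needs to finish by hour 34. Starting by 34 − 2 = hour 32 achieves that.
Whirlpool feeds pitching (must start by hour 32, minus 3-hour gap → hour 29); packaging (must start by hour 32, minus 2-hour gap → hour 30). Taking the minimum, whirlpool must finish by hour 29 and start by 29 − 8 = hour 21.
Nothing follows conditioning; the deadline of hour 34 is its only limit. It must start by 34 − 3 = hour 31.
The boil has several dependents: whirlpool (must start by hour 21); pitching (must start by hour 32); conditioning (must start by hour 31). The earliest of those limits is hour 21, so the boil must start by 21 − 2 = hour 19.

19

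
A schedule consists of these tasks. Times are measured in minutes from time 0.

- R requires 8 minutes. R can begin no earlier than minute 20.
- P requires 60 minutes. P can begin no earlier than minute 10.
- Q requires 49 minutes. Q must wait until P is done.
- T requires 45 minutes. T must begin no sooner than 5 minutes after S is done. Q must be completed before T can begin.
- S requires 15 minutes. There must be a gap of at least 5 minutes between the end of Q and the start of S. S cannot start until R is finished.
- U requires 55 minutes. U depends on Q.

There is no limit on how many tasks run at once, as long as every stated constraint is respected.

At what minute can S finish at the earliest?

139

R cannot begin until its own release at minute 20. It runs from minute 20 to 20 + 8 = minute 28.
After its own release at minute 10, P can start at minute 10 and finishes at minute 70.
Q waits on P (finishes minute 70), so it starts at minute 70 and finishes at 70 + 49 = minute 119.
S cannot start until Q (finishes minute 119, plus 5-minute gap → minute 124); R (finishes minute 28). The controlling bound is minute 124, so S finishes at 124 + 15 = minute 139.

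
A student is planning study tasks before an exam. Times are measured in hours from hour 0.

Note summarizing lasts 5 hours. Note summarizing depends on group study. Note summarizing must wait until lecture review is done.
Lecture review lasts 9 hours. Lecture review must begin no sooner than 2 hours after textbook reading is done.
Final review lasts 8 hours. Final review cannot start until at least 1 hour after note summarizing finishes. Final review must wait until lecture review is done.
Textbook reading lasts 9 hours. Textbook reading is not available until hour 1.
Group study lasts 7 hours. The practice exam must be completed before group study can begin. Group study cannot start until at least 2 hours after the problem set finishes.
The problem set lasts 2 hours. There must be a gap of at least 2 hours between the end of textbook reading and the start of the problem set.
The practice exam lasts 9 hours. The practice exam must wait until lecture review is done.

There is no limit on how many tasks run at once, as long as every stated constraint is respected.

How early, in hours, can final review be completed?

51

After its own release at hour 1, textbook reading can start at hour 1 and finishes at hour 10.
After textbook reading (finishes hour 10, plus 2-hour gap → hour 12), the problem set can start at hour 12 and finishes at hour 14.
Lecture review waits on textbook reading (finishes hour 10, plus 2-hour gap → hour 12), so it starts at hour 12 and finishes at 12 + 9 = hour 21.
After lecture review (finishes hour 21), the practice exam can start at hour 21 and finishes at hour 30.
For group study: the practice exam (finishes hour 30); the problem set (finishes hour 14, plus 2-hour gap → hour 16). Taking the maximum gives a start of hour 30, and it finishes at 30 + 7 = hour 37.
For note summarizing: group study (finishes hour 37); lecture review (finishes hour 21). Taking the maximum gives a start of hour 37, and it finishes at 37 + 5 = hour 42.
Final review needs all of note summarizing (finishes hour 42, plus 1-hour gap → hour 43); lecture review (finishes hour 21). That puts its earliest start at hour 43; it finishes at 43 + 8 = hour 51.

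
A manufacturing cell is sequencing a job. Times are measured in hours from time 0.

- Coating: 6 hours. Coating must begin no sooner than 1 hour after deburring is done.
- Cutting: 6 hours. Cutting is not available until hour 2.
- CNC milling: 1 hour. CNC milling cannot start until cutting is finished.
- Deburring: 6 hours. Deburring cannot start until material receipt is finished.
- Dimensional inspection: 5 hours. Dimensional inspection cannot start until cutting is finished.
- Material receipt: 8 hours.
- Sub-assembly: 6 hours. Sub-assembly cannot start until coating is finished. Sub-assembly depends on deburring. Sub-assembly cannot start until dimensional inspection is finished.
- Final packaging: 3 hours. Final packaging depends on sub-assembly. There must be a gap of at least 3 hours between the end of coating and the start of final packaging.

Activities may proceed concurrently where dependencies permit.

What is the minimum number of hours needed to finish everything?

30

Cutting waits on its own release at hour 2, so it starts at hour 2 and finishes at 2 + 6 = hour 8.
After cutting (finishes hour 8), dimensional inspection can start at hour 8 and finishes at hour 13.
CNC milling waits on cutting (finishes hour 8), so it starts at hour 8 and finishes at 8 + 1 = hour 9.
Material receipt can start immediately at hour 0; it finishes at hour 8.
Deburring waits on material receipt (finishes hour 8), so it starts at hour 8 and finishes at 8 + 6 = hour 14.
Coating waits on deburring (finishes hour 14, plus 1-hour gap → hour 15), so it starts at hour 15 and finishes at 15 + 6 = hour 21.
Sub-assembly has to wait for coating (finishes hour 21); deburring (finishes hour 14); dimensional inspection (finishes hour 13). The latest of these is hour 21, so sub-assembly runs hour 21 to 21 + 6 = hour 27.
For final packaging: sub-assembly (finishes hour 27); coating (finishes hour 21, plus 3-hour gap → hour 24). Taking the maximum gives a start of hour 27, and it finishes at 27 + 3 = hour 30.
All tasks are finished once the last one completes. Finish times: Material receipt at 8, Cutting at 8, Deburring at 14, CNC milling at 9, Dimensional inspection at 13, Coating at 21, Sub-assembly at 27, Final packaging at 30. The latest is hour 30.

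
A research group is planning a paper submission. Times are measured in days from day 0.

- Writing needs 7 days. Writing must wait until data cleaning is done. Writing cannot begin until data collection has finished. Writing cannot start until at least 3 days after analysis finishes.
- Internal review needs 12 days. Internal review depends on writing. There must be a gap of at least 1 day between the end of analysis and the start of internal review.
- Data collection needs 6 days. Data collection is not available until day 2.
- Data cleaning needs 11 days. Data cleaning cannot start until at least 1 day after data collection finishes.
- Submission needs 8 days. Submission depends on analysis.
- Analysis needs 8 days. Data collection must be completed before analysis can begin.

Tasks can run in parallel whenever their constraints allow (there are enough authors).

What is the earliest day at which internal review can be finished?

39

After its own release at day 2, data collection can start at day 2 and finishes at day 8.
Analysis waits on data collection (finishes day 8), so it starts at day 8 and finishes at 8 + 8 = day 16.
Data cleaning waits on data collection (finishes day 8, plus 1-day gap → day 9), so it starts at day 9 and finishes at 9 + 11 = day 20.
Writing cannot start until data cleaning (finishes day 20); data collection (finishes day 8); analysis (finishes day 16, plus 3-day gap → day 19). The controlling bound is day 20, so writing finishes at 20 + 7 = day 27.
Internal review needs all of writing (finishes day 27); analysis (finishes day 16, plus 1-day gap → day 17). That puts its earliest start at day 27; it finishes at 27 + 12 = day 39.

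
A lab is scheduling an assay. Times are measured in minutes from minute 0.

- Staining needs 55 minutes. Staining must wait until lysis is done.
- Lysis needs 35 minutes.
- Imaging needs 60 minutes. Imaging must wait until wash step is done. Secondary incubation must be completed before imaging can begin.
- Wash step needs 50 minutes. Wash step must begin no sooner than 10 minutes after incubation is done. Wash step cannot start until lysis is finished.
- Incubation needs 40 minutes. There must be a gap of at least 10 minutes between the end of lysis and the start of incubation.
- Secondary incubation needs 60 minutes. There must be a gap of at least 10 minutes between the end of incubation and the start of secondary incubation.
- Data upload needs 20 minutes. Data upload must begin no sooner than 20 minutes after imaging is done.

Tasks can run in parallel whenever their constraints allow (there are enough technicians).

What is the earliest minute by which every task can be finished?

Lysis has no prerequisites, so it starts at minute 0 and finishes at minute 35.
After lysis (finishes minute 35), staining can start at minute 35 and finishes at minute 90.
After lysis (finishes minute 35, plus 10-minute gap → minute 45), incubation can start at minute 45 and finishes at minute 85.
Secondary incubation cannot begin until incubation (finishes minute 85, plus 10-minute gap → minute 95). It runs from minute 95 to 95 + 60 = minute 155.
Wash step needs all of incubation (finishes minute 85, plus 10-minute gap → minute 95); lysis (finishes minute 35). That puts its earliest start at minute 95; it finishes at 95 + 50 = minute 145.
For imaging: wash step (finishes minute 145); secondary incubation (finishes minute 155). Taking the maximum gives a start of minute 155, and it finishes at 155 + 60 = minute 215.
Data upload cannot begin until imaging (finishes minute 215, plus 20-minute gap → minute 235). It runs from minute 235 to 235 + 20 = minute 255.
All tasks are finished once the last one completes. Finish times: Lysis at 35, Incubation at 85, Wash step at 145, Staining at 90, Secondary incubation at 155, Imaging at 215, Data upload at 255. The latest is minute 255.

255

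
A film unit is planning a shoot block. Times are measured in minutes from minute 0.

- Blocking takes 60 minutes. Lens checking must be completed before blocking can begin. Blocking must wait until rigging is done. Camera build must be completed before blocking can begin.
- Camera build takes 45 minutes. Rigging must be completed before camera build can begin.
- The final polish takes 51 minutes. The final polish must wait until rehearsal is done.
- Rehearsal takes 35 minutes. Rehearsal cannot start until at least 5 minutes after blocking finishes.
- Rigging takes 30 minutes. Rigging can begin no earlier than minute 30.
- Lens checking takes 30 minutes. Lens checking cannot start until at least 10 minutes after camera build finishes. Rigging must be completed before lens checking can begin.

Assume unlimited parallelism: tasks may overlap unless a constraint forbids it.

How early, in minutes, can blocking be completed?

205

Rigging cannot begin until its own release at minute 30. It runs from minute 30 to 30 + 30 = minute 60.
Camera build cannot begin until rigging (finishes minute 60). It runs from minute 60 to 60 + 45 = minute 105.
For lens checking: camera build (finishes minute 105, plus 10-minute gap → minute 115); rigging (finishes minute 60). Taking the maximum gives a start of minute 115, and it finishes at 115 + 30 = minute 145.
Blocking has to wait for lens checking (finishes minute 145); rigging (finishes minute 60); camera build (finishes minute 105). The latest of these is minute 145, so blocking runs minute 145 to 145 + 60 = minute 205.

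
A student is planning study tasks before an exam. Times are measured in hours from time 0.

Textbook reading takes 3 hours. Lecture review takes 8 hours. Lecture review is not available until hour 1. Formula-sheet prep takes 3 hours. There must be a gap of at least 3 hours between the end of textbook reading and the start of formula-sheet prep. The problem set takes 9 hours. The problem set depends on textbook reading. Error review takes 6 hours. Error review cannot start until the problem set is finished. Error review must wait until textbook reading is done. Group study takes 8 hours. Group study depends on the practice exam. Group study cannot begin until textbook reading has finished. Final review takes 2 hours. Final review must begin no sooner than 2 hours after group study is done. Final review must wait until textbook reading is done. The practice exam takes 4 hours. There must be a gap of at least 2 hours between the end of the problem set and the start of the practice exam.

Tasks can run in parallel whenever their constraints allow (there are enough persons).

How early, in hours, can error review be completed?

Textbook reading has no prerequisites, so it starts at hour 0 and finishes at hour 3.
The problem set cannot begin until textbook reading (finishes hour 3). It runs from hour 3 to 3 + 9 = hour 12.
Error review needs all of the problem set (finishes hour 12); textbook reading (finishes hour 3). That puts its earliest start at hour 12; it finishes at 12 + 6 = hour 18.

18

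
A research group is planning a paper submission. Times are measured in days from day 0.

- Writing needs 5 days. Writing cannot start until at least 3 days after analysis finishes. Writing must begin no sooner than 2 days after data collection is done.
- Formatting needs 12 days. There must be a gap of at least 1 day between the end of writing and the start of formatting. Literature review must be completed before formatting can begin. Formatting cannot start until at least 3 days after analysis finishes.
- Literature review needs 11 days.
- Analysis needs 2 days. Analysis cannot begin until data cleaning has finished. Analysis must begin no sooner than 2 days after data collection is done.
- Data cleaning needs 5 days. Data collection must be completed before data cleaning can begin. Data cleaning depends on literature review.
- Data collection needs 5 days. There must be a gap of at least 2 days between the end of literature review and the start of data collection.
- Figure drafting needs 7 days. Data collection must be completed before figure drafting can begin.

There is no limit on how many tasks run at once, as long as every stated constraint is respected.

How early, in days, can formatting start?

Nothing blocks literature review, so it runs from day 0 to day 11.
Data collection waits on literature review (finishes day 11, plus 2-day gap → day 13), so it starts at day 13 and finishes at 13 + 5 = day 18.
For data cleaning: data collection (finishes day 18); literature review (finishes day 11). Taking the maximum gives a start of day 18, and it finishes at 18 + 5 = day 23.
Analysis has to wait for data cleaning (finishes day 23); data collection (finishes day 18, plus 2-day gap → day 20). The latest of these is day 23, so analysis runs day 23 to 23 + 2 = day 25.
For writing: analysis (finishes day 25, plus 3-day gap → day 28); data collection (finishes day 18, plus 2-day gap → day 20). Taking the maximum gives a start of day 28, and it finishes at 28 + 5 = day 33.
Formatting waits on writing (finishes day 33, plus 1-day gap → day 34); literature review (finishes day 11); analysis (finishes day 25, plus 3-day gap → day 28). The latest of these is day 34, which is the earliest formatting can start.

34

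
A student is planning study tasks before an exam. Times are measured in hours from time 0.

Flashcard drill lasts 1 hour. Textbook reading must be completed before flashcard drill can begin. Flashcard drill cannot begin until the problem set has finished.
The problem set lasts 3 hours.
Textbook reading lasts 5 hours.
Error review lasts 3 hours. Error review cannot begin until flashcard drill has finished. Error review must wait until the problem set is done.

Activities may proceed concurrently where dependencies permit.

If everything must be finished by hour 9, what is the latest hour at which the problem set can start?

2

Nothing follows error review; the deadline of hour 9 is its only limit. It must start by 9 − 3 = hour 6.
Flashcard drill feeds into error review (must start by hour 6); so flashcard drill must finish by hour 6 and therefore start by hour 5.
For the problem set: flashcard drill (must start by hour 5); error review (must start by hour 6). The most restrictive is hour 5; with a 3-hour duration, the problem set must start by hour 2.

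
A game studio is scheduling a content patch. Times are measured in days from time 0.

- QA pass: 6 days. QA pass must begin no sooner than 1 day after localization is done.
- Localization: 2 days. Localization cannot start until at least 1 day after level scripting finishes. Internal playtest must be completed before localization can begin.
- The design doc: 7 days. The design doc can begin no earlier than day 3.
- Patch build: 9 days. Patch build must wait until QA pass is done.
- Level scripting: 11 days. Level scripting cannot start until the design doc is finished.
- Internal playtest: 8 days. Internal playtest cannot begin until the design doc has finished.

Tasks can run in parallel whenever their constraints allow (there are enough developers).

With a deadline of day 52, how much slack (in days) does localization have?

The design doc cannot begin until its own release at day 3. It runs from day 3 to 3 + 7 = day 10.
Internal playtest cannot begin until the design doc (finishes day 10). It runs from day 10 to 10 + 8 = day 18.
Level scripting cannot begin until the design doc (finishes day 10). It runs from day 10 to 10 + 11 = day 21.
Localization needs all of level scripting (finishes day 21, plus 1-day gap → day 22); internal playtest (finishes day 18). That puts its earliest start at day 22; it finishes at 22 + 2 = day 24.

Working backward from the deadline:
To finish by day 52, patch build (duration 9) must start no later than day 43.
QA pass must finish before patch build (must start by day 43). With a 6-day duration, QA pass must start by 43 − 6 = day 37.
Localization has to be done before QA pass (must start by day 37, minus 1-day gap → day 36). That means finishing by day 36, i.e. starting by 36 − 2 = day 34.
So localization can start as early as day 22 and as late as day 34, giving 34 − 22 = 12 days of slack.

12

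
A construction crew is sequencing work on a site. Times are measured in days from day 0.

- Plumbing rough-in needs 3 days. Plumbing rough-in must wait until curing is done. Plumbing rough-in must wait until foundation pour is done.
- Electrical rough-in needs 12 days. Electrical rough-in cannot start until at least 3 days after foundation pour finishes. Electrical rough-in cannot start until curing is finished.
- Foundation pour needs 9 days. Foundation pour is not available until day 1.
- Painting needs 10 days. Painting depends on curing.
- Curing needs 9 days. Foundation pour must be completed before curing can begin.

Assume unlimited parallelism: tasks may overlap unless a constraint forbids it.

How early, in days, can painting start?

After its own release at day 1, foundation pour can start at day 1 and finishes at day 10.
Curing waits on foundation pour (finishes day 10), so it starts at day 10 and finishes at 10 + 9 = day 19.
Painting waits on curing (finishes day 19), so the earliest it can start is day 19.

19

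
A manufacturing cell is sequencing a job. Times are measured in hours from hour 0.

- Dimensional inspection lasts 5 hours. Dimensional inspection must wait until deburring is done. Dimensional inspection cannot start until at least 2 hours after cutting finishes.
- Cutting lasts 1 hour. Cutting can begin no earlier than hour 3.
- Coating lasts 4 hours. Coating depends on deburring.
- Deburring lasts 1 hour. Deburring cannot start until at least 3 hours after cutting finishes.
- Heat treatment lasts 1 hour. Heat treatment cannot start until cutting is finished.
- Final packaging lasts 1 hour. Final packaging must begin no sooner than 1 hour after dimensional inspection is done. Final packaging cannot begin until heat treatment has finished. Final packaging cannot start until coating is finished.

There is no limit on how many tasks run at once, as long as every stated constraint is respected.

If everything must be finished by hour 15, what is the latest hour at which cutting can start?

Nothing follows final packaging; the deadline of hour 15 is its only limit. It must start by 15 − 1 = hour 14.
Dimensional inspection feeds into final packaging (must start by hour 14, minus 1-hour gap → hour 13); so dimensional inspection must finish by hour 13 and therefore start by hour 8.
Since final packaging (must start by hour 14) depends on it, coating must finish by hour 14. Backing off its 4-hour duration gives a latest start of hour 10.
Deburring feeds dimensional inspection (must start by hour 8); coating (must start by hour 10). Taking the minimum, deburring must finish by hour 8 and start by 8 − 1 = hour 7.
Heat treatment feeds into final packaging (must start by hour 14); so heat treatment must finish by hour 14 and therefore start by hour 13.
Cutting must finish in time for deburring (must start by hour 7, minus 3-hour gap → hour 4); heat treatment (must start by hour 13); dimensional inspection (must start by hour 8, minus 2-hour gap → hour 6). The tightest is hour 4, so cutting must start by 4 − 1 = hour 3.

3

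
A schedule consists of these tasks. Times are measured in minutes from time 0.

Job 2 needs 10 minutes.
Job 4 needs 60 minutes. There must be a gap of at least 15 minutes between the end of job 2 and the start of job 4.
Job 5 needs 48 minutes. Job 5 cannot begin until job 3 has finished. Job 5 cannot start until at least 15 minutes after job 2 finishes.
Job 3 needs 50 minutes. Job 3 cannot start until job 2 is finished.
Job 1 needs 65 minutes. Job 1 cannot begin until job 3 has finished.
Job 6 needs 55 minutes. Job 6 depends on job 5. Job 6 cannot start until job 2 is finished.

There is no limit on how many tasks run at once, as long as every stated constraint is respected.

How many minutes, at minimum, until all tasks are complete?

163

Job 2 can start immediately at minute 0; it finishes at minute 10.
After job 2 (finishes minute 10, plus 15-minute gap → minute 25), job 4 can start at minute 25 and finishes at minute 85.
Job 3 cannot begin until job 2 (finishes minute 10). It runs from minute 10 to 10 + 50 = minute 60.
Job 5 needs all of job 3 (finishes minute 60); job 2 (finishes minute 10, plus 15-minute gap → minute 25). That puts its earliest start at minute 60; it finishes at 60 + 48 = minute 108.
Job 6 has to wait for job 5 (finishes minute 108); job 2 (finishes minute 10). The latest of these is minute 108, so job 6 runs minute 108 to 108 + 55 = minute 163.
Job 1 waits on job 3 (finishes minute 60), so it starts at minute 60 and finishes at 60 + 65 = minute 125.
All tasks are finished once the last one completes. Finish times: Job 1 at 125, Job 2 at 10, Job 3 at 60, Job 4 at 85, Job 5 at 108, Job 6 at 163. The latest is minute 163.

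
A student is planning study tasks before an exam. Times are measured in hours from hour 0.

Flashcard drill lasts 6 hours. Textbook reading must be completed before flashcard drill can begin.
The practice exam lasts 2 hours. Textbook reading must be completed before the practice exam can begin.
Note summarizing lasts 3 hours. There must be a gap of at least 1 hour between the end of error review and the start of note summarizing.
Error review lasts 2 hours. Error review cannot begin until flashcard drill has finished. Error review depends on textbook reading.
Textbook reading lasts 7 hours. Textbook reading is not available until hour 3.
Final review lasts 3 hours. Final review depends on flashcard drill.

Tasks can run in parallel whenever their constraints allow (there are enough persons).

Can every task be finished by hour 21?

After its own release at hour 3, textbook reading can start at hour 3 and finishes at hour 10.
The practice exam cannot begin until textbook reading (finishes hour 10). It runs from hour 10 to 10 + 2 = hour 12.
Flashcard drill cannot begin until textbook reading (finishes hour 10). It runs from hour 10 to 10 + 6 = hour 16.
Final review waits on flashcard drill (finishes hour 16), so it starts at hour 16 and finishes at 16 + 3 = hour 19.
Error review has to wait for flashcard drill (finishes hour 16); textbook reading (finishes hour 10). The latest of these is hour 16, so error review runs hour 16 to 16 + 2 = hour 18.
After error review (finishes hour 18, plus 1-hour gap → hour 19), note summarizing can start at hour 19 and finishes at hour 22.
The earliest everything can be done is hour 22, which is after the deadline of 21, so it is not possible.

No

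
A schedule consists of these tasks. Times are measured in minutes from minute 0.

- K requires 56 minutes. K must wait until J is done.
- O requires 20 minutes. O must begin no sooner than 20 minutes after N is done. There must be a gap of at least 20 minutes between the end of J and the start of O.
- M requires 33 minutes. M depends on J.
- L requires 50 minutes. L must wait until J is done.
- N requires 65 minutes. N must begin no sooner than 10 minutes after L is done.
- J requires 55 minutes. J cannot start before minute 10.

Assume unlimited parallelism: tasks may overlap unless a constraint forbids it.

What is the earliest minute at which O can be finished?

230

J waits on its own release at minute 10, so it starts at minute 10 and finishes at 10 + 55 = minute 65.
L cannot begin until J (finishes minute 65). It runs from minute 65 to 65 + 50 = minute 115.
After L (finishes minute 115, plus 10-minute gap → minute 125), N can start at minute 125 and finishes at minute 190.
O needs all of N (finishes minute 190, plus 20-minute gap → minute 210); J (finishes minute 65, plus 20-minute gap → minute 85). That puts its earliest start at minute 210; it finishes at 210 + 20 = minute 230.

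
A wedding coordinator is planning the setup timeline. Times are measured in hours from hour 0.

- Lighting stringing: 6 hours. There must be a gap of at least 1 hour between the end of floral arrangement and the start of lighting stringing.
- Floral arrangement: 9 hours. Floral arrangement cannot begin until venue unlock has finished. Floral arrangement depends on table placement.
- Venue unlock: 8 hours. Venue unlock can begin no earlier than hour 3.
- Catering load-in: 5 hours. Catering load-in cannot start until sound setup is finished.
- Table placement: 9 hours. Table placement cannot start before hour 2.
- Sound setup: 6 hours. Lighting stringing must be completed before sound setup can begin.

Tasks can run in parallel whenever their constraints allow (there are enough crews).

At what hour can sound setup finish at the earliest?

33

Table placement waits on its own release at hour 2, so it starts at hour 2 and finishes at 2 + 9 = hour 11.
After its own release at hour 3, venue unlock can start at hour 3 and finishes at hour 11.
Floral arrangement has to wait for venue unlock (finishes hour 11); table placement (finishes hour 11). The latest of these is hour 11, so floral arrangement runs hour 11 to 11 + 9 = hour 20.
Lighting stringing cannot begin until floral arrangement (finishes hour 20, plus 1-hour gap → hour 21). It runs from hour 21 to 21 + 6 = hour 27.
Sound setup waits on lighting stringing (finishes hour 27), so it starts at hour 27 and finishes at 27 + 6 = hour 33.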